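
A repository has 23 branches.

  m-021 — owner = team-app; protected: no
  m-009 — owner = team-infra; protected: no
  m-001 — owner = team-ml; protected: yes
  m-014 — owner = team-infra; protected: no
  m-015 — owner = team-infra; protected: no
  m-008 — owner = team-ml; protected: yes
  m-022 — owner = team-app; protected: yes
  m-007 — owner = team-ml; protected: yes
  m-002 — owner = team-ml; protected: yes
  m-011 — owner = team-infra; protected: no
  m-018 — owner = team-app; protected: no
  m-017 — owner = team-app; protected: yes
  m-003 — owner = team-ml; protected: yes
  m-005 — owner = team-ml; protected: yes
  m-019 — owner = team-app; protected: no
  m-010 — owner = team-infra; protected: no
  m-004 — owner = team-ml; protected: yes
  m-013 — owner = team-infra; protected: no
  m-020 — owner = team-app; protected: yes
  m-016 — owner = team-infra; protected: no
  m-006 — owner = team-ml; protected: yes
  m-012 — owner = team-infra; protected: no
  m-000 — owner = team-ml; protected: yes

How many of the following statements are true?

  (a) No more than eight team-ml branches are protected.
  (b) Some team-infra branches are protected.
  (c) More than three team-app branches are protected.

(a) team-ml: |A| = 9, |A ∩ B| = 9; needs |A ∩ B| ≤ 8 — false.
(b) team-infra: |A| = 8, |A ∩ B| = 0; needs A ∩ B ≠ ∅ (|A ∩ B| ≥ 1) — false.
(c) team-app: |A| = 6, |A ∩ B| = 3; needs |A ∩ B| > 3 — false.

0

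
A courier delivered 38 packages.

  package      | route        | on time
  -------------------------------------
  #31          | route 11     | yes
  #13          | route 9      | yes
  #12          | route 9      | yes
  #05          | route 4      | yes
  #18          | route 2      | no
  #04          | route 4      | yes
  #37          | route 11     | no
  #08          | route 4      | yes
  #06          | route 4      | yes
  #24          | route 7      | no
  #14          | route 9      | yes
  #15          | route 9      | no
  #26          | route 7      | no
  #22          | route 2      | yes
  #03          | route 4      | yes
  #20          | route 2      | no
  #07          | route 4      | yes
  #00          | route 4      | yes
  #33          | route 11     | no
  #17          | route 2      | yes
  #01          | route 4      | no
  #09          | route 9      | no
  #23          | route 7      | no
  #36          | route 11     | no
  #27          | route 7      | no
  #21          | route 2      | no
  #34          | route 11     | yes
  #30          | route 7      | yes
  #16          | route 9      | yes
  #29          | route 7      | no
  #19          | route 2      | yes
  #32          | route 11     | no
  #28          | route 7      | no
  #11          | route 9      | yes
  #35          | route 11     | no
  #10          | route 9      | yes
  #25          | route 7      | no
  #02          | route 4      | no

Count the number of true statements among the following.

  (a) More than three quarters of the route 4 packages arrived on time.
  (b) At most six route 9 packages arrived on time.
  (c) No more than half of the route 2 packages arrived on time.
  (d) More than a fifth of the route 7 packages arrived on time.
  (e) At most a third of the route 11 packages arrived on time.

4

(a) route 4: |A| = 9, |A ∩ B| = 7; needs |A ∩ B| / |A| > 3/4 — true.
(b) route 9: |A| = 8, |A ∩ B| = 6; needs |A ∩ B| ≤ 6 — true.
(c) route 2: |A| = 6, |A ∩ B| = 3; needs |A ∩ B| ≤ |A ∖ B| — true.
(d) route 7: |A| = 8, |A ∩ B| = 1; needs |A ∩ B| / |A| > 1/5 — false.
(e) route 11: |A| = 7, |A ∩ B| = 2; needs |A ∩ B| / |A| ≤ 1/3 — true.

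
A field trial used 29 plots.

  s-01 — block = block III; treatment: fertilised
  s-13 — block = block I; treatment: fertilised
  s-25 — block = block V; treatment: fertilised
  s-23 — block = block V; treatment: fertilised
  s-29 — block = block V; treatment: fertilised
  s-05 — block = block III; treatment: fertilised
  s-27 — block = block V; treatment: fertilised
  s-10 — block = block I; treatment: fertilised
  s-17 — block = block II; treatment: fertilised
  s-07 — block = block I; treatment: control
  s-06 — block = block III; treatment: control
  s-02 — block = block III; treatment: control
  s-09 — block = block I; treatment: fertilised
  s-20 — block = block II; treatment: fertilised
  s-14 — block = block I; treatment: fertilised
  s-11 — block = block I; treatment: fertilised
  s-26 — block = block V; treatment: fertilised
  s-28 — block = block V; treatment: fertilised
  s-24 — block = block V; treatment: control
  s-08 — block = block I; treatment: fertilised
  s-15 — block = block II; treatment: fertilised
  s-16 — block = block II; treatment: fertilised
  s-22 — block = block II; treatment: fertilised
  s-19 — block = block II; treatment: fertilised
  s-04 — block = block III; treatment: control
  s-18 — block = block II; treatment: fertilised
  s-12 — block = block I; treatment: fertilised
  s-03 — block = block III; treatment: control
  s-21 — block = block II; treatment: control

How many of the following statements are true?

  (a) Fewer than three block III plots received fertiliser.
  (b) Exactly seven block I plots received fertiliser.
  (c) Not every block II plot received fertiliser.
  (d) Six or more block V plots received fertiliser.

4

(a) block III: |A| = 6, |A ∩ B| = 2; needs |A ∩ B| < 3 — true.
(b) block I: |A| = 8, |A ∩ B| = 7; needs |A ∩ B| = 7 — true.
(c) block II: |A| = 8, |A ∩ B| = 7; needs A ⊄ B (|A ∖ B| ≥ 1) — true.
(d) block V: |A| = 7, |A ∩ B| = 6; needs |A ∩ B| ≥ 6 — true.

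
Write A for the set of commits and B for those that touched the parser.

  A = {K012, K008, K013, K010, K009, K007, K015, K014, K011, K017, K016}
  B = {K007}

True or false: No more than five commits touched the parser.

True

The determiner here denotes the relation: |A ∩ B| ≤ 5.
A (the restrictor) = {K012, K008, K013, K010, K009, K007, K015, K014, K011, K017, K016}, |A| = 11.
A ∩ B = {K007}, so |A ∩ B| = 1.
|A ∩ B| = 1, so the statement is true.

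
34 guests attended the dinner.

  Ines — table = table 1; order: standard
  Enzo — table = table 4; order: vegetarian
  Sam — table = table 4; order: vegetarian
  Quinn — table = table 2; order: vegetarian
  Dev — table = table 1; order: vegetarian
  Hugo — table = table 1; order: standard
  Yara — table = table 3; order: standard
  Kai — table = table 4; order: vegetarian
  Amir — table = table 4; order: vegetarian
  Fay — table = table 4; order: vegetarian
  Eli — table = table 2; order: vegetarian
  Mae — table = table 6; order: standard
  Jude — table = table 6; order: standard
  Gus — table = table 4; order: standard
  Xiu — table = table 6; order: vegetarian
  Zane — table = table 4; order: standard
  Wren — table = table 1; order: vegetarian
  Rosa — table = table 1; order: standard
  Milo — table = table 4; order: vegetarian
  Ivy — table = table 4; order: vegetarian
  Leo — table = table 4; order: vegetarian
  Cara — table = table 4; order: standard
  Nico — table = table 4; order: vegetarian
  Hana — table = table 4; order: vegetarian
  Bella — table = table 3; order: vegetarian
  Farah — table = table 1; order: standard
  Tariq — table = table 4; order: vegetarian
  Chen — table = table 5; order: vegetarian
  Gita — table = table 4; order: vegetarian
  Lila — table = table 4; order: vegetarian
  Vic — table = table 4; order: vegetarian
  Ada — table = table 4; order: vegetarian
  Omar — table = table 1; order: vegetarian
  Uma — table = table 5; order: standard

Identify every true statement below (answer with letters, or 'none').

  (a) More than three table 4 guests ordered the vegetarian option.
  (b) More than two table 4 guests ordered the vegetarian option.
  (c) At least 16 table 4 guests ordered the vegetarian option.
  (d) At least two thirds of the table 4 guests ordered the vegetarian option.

|A| = 18, |A ∩ B| = 15, |A ∖ B| = 3.
(a) |A ∩ B| > 3: holds.
(b) |A ∩ B| > 2: holds.
(c) |A ∩ B| ≥ 16: fails.
(d) |A ∩ B| / |A| ≥ 2/3: holds.

(a), (b), (d)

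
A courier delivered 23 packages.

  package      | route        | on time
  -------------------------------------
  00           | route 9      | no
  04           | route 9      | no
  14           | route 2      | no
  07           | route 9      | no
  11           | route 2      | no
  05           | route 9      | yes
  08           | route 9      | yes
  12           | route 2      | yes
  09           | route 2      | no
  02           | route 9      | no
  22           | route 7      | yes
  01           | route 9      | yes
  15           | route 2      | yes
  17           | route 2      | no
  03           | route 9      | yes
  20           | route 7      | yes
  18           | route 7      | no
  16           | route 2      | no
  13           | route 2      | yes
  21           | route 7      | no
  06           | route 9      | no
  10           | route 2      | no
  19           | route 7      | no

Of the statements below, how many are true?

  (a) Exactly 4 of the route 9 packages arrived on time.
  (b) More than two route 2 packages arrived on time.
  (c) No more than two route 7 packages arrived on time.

3

(a) route 9: |A| = 9, |A ∩ B| = 4; needs |A ∩ B| = 4 — true.
(b) route 2: |A| = 9, |A ∩ B| = 3; needs |A ∩ B| > 2 — true.
(c) route 7: |A| = 5, |A ∩ B| = 2; needs |A ∩ B| ≤ 2 — true.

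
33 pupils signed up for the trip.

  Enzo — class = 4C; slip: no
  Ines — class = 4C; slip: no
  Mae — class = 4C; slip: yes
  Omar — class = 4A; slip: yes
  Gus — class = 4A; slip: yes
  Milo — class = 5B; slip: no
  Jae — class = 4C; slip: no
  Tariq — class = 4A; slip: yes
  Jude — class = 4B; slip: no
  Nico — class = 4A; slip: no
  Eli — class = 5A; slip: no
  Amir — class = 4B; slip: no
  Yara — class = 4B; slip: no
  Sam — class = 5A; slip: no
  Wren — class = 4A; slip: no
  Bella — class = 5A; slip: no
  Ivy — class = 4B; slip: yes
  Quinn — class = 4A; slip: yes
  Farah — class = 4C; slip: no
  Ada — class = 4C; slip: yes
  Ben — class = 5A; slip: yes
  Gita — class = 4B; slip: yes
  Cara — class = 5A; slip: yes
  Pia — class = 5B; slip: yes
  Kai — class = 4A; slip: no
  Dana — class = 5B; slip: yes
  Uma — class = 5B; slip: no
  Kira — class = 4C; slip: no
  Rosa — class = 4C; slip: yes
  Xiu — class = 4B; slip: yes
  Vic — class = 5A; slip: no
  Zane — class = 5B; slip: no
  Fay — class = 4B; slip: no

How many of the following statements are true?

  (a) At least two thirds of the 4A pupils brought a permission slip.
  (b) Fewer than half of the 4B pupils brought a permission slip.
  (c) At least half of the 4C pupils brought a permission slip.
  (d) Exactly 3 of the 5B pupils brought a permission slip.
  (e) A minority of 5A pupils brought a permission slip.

2

(a) 4A: |A| = 7, |A ∩ B| = 4; needs |A ∩ B| / |A| ≥ 2/3 — false.
(b) 4B: |A| = 7, |A ∩ B| = 3; needs |A ∩ B| < |A ∖ B| — true.
(c) 4C: |A| = 8, |A ∩ B| = 3; needs |A ∩ B| ≥ |A ∖ B| — false.
(d) 5B: |A| = 5, |A ∩ B| = 2; needs |A ∩ B| = 3 — false.
(e) 5A: |A| = 6, |A ∩ B| = 2; needs |A ∩ B| < |A ∖ B| — true.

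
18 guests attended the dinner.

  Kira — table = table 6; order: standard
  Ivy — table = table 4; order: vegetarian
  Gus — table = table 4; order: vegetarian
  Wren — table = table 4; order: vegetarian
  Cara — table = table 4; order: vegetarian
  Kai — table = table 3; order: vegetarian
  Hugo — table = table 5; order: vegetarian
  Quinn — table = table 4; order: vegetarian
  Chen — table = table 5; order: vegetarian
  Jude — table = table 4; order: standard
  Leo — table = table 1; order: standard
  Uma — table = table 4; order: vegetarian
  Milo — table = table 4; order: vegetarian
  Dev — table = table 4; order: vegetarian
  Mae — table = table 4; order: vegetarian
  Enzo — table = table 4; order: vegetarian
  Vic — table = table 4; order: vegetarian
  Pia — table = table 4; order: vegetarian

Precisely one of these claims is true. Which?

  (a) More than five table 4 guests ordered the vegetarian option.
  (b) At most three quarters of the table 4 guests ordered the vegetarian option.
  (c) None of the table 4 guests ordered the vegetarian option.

|A| = 13, |A ∩ B| = 12, |A ∖ B| = 1.
(a) requires |A ∩ B| > 5: true.
(b) requires |A ∩ B| / |A| ≤ 3/4: false.
(c) requires A ∩ B = ∅ (|A ∩ B| = 0): false.

(a)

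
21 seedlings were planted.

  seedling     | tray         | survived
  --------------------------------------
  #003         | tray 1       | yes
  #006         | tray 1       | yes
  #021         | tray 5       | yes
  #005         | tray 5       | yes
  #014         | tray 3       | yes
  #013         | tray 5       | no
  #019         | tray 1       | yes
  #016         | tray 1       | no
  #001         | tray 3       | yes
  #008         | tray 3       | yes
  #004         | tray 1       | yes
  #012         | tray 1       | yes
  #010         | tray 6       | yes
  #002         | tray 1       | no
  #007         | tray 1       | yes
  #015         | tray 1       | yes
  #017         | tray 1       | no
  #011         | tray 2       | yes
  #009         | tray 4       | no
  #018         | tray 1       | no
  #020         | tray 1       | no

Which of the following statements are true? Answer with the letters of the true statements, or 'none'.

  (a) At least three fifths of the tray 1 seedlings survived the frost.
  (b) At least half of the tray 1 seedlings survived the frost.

(b)

|A| = 12, |A ∩ B| = 7, |A ∖ B| = 5.
(a) |A ∩ B| / |A| ≥ 3/5: fails.
(b) |A ∩ B| ≥ |A ∖ B|: holds.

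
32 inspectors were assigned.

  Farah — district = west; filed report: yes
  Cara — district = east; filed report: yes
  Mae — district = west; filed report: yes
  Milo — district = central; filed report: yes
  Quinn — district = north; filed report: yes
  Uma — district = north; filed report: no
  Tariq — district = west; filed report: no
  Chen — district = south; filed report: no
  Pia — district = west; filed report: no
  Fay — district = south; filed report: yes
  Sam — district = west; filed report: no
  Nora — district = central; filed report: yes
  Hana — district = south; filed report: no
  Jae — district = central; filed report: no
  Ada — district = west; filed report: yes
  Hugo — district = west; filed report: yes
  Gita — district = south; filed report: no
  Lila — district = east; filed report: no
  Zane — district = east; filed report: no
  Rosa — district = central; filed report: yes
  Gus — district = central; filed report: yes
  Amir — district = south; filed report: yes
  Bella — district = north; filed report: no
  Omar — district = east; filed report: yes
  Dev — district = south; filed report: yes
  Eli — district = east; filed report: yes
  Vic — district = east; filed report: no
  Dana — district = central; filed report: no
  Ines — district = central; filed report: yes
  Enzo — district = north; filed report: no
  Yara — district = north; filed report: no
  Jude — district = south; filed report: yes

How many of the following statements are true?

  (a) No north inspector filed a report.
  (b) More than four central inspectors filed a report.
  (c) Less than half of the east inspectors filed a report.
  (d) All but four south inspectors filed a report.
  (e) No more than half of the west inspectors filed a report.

1

(a) north: |A| = 5, |A ∩ B| = 1; needs A ∩ B = ∅ (|A ∩ B| = 0) — false.
(b) central: |A| = 7, |A ∩ B| = 5; needs |A ∩ B| > 4 — true.
(c) east: |A| = 6, |A ∩ B| = 3; needs |A ∩ B| < |A ∖ B| — false.
(d) south: |A| = 7, |A ∩ B| = 4; needs |A ∖ B| = 4 — false.
(e) west: |A| = 7, |A ∩ B| = 4; needs |A ∩ B| ≤ |A ∖ B| — false.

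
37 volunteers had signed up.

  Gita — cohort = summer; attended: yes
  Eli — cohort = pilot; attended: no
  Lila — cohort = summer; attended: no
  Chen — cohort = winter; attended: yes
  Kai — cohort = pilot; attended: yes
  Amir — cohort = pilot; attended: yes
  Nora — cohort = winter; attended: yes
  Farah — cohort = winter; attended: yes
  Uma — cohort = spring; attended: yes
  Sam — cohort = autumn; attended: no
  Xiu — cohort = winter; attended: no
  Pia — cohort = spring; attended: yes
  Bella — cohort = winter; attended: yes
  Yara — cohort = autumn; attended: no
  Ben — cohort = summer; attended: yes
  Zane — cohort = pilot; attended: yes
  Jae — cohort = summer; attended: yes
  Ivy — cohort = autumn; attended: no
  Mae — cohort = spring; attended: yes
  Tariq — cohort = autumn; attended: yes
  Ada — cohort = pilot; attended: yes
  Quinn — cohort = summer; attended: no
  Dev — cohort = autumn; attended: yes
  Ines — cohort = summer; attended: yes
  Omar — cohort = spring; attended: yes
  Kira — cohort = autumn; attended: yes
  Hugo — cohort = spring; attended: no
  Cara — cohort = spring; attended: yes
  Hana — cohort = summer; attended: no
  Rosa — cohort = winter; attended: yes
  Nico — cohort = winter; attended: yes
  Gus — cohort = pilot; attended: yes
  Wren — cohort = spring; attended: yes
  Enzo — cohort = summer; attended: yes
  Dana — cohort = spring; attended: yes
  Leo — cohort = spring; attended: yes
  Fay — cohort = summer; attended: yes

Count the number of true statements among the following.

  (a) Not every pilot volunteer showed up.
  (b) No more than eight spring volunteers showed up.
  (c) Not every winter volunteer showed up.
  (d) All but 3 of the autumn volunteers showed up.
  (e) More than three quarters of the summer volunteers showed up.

(a) pilot: |A| = 6, |A ∩ B| = 5; needs A ⊄ B (|A ∖ B| ≥ 1) — true.
(b) spring: |A| = 9, |A ∩ B| = 8; needs |A ∩ B| ≤ 8 — true.
(c) winter: |A| = 7, |A ∩ B| = 6; needs A ⊄ B (|A ∖ B| ≥ 1) — true.
(d) autumn: |A| = 6, |A ∩ B| = 3; needs |A ∖ B| = 3 — true.
(e) summer: |A| = 9, |A ∩ B| = 6; needs |A ∩ B| / |A| > 3/4 — false.

4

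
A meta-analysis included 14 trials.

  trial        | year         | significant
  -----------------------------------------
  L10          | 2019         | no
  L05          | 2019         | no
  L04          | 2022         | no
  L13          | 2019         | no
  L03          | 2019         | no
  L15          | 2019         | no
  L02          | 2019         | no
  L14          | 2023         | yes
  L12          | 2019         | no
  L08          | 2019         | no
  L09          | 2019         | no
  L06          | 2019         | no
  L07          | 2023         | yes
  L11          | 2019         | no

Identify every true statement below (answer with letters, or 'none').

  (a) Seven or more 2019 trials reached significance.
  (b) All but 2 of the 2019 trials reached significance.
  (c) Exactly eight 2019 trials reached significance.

|A| = 11, |A ∩ B| = 0, |A ∖ B| = 11.
(a) |A ∩ B| ≥ 7: fails.
(b) |A ∖ B| = 2: fails.
(c) |A ∩ B| = 8: fails.

none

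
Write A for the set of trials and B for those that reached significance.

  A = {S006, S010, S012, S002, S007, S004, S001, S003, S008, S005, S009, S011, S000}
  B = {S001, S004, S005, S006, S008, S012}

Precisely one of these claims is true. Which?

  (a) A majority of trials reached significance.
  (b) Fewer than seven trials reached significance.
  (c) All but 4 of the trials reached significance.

(b)

|A| = 13, |A ∩ B| = 6, |A ∖ B| = 7.
(a) requires |A ∩ B| > |A ∖ B|: false.
(b) requires |A ∩ B| < 7: true.
(c) requires |A ∖ B| = 4: false.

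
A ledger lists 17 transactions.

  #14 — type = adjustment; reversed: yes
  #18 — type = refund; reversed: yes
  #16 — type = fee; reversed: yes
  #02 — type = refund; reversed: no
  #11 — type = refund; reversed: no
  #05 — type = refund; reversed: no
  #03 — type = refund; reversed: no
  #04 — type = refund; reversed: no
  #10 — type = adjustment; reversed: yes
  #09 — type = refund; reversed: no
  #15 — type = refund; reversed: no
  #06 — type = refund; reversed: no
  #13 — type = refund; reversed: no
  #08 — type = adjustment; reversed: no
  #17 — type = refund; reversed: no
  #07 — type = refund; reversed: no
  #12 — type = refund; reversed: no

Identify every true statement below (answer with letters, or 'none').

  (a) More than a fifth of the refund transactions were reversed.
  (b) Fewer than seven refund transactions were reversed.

(b)

|A| = 13, |A ∩ B| = 1, |A ∖ B| = 12.
(a) |A ∩ B| / |A| > 1/5: fails.
(b) |A ∩ B| < 7: holds.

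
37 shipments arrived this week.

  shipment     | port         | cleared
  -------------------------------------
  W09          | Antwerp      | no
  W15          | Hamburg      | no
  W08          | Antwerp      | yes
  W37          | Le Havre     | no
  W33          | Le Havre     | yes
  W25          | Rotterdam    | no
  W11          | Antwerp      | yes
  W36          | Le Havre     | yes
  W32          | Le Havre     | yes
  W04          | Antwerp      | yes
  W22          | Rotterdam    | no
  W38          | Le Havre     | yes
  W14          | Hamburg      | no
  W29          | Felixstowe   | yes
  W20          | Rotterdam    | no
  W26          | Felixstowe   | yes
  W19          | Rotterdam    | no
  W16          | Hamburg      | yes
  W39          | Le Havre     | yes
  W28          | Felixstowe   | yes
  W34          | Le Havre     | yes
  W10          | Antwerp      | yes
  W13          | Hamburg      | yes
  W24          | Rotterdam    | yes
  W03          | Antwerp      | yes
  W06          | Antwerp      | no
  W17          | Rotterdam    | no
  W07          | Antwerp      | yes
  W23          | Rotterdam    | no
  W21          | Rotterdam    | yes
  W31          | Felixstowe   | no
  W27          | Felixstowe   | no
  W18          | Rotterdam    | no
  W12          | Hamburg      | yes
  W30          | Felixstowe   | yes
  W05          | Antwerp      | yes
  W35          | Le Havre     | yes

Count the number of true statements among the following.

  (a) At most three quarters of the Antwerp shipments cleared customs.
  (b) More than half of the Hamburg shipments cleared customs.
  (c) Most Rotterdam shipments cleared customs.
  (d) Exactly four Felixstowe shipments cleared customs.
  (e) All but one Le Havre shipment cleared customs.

3

(a) Antwerp: |A| = 9, |A ∩ B| = 7; needs |A ∩ B| / |A| ≤ 3/4 — false.
(b) Hamburg: |A| = 5, |A ∩ B| = 3; needs |A ∩ B| > |A ∖ B| — true.
(c) Rotterdam: |A| = 9, |A ∩ B| = 2; needs |A ∩ B| > |A ∖ B| — false.
(d) Felixstowe: |A| = 6, |A ∩ B| = 4; needs |A ∩ B| = 4 — true.
(e) Le Havre: |A| = 8, |A ∩ B| = 7; needs |A ∖ B| = 1 — true.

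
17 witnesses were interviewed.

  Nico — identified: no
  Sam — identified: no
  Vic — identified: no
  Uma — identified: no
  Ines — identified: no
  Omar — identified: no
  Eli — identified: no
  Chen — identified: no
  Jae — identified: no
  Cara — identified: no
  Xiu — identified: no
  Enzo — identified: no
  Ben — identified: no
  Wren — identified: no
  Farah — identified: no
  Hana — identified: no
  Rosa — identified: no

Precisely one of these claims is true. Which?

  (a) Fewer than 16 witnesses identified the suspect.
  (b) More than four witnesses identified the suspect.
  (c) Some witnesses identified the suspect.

|A| = 17, |A ∩ B| = 0, |A ∖ B| = 17.
(a) requires |A ∩ B| < 16: true.
(b) requires |A ∩ B| > 4: false.
(c) requires A ∩ B ≠ ∅ (|A ∩ B| ≥ 1): false.

(a)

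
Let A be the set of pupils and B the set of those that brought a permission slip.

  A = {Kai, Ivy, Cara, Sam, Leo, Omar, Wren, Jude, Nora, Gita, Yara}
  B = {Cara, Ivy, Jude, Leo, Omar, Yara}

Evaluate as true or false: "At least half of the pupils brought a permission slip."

Truth condition: |A ∩ B| ≥ |A ∖ B|.
A (the restrictor) = {Kai, Ivy, Cara, Sam, Leo, Omar, Wren, Jude, Nora, Gita, Yara}, |A| = 11.
A ∩ B = {Ivy, Cara, Leo, Omar, Jude, Yara}, so |A ∩ B| = 6.
A ∖ B = {Kai, Sam, Wren, Nora, Gita}, so |A ∖ B| = 5.
6 > 5, so the statement is true.

True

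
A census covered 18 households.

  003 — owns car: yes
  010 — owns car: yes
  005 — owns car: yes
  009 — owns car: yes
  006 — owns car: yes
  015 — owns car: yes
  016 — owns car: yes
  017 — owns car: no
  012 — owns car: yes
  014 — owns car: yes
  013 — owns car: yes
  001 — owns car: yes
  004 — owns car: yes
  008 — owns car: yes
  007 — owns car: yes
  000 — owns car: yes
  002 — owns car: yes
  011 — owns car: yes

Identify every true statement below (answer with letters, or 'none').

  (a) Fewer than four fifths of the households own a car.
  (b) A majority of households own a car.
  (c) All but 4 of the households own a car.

|A| = 18, |A ∩ B| = 17, |A ∖ B| = 1.
(a) |A ∩ B| / |A| < 4/5: fails.
(b) |A ∩ B| > |A ∖ B|: holds.
(c) |A ∖ B| = 4: fails.

(b)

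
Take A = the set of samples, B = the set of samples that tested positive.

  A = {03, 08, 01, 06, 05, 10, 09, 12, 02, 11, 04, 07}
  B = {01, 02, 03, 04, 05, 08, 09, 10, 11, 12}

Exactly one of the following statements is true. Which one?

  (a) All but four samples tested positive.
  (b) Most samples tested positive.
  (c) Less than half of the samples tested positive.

|A| = 12, |A ∩ B| = 10, |A ∖ B| = 2.
(a) requires |A ∖ B| = 4: false.
(b) requires |A ∩ B| > |A ∖ B|: true.
(c) requires |A ∩ B| < |A ∖ B|: false.

(b)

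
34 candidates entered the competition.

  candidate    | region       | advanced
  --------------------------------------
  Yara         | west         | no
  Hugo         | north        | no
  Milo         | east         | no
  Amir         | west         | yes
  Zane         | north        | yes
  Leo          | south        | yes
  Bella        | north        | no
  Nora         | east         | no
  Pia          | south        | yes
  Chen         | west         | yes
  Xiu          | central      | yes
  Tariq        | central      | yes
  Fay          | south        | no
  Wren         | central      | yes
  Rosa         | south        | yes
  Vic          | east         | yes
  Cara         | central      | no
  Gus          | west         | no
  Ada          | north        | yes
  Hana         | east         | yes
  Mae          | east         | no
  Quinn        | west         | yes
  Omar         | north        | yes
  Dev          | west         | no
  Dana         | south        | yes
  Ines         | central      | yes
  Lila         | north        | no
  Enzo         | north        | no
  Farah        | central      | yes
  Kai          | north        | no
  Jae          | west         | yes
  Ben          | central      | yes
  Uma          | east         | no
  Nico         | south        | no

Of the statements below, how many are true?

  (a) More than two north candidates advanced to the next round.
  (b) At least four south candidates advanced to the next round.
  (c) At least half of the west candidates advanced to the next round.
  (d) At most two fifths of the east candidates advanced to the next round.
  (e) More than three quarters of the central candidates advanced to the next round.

(a) north: |A| = 8, |A ∩ B| = 3; needs |A ∩ B| > 2 — true.
(b) south: |A| = 6, |A ∩ B| = 4; needs |A ∩ B| ≥ 4 — true.
(c) west: |A| = 7, |A ∩ B| = 4; needs |A ∩ B| ≥ |A ∖ B| — true.
(d) east: |A| = 6, |A ∩ B| = 2; needs |A ∩ B| / |A| ≤ 2/5 — true.
(e) central: |A| = 7, |A ∩ B| = 6; needs |A ∩ B| / |A| > 3/4 — true.

5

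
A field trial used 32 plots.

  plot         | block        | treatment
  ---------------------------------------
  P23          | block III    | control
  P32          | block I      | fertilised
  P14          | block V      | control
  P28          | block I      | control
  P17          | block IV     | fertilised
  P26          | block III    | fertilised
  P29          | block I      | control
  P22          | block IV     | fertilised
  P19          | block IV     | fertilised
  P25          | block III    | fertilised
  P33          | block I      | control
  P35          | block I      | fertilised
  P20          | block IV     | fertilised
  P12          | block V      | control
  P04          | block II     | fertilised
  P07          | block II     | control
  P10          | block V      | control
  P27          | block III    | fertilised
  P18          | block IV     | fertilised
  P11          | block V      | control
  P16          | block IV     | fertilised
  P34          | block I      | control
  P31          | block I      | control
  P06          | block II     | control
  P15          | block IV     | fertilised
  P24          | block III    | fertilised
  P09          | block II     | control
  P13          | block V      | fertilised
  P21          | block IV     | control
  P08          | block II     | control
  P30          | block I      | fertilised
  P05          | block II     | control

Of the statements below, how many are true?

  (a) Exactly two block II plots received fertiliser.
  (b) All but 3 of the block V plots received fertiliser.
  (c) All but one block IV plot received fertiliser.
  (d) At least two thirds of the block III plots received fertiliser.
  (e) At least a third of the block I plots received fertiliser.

(a) block II: |A| = 6, |A ∩ B| = 1; needs |A ∩ B| = 2 — false.
(b) block V: |A| = 5, |A ∩ B| = 1; needs |A ∖ B| = 3 — false.
(c) block IV: |A| = 8, |A ∩ B| = 7; needs |A ∖ B| = 1 — true.
(d) block III: |A| = 5, |A ∩ B| = 4; needs |A ∩ B| / |A| ≥ 2/3 — true.
(e) block I: |A| = 8, |A ∩ B| = 3; needs |A ∩ B| / |A| ≥ 1/3 — true.

3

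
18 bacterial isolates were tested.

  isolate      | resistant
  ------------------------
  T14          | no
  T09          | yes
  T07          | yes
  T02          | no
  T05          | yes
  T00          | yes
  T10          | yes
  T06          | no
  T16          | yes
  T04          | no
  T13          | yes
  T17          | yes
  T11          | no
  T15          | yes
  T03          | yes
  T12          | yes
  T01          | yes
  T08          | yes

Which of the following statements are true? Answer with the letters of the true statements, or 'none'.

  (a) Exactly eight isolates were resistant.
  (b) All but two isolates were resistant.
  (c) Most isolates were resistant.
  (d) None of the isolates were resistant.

(c)

|A| = 18, |A ∩ B| = 13, |A ∖ B| = 5.
(a) |A ∩ B| = 8: fails.
(b) |A ∖ B| = 2: fails.
(c) |A ∩ B| > |A ∖ B|: holds.
(d) A ∩ B = ∅ (|A ∩ B| = 0): fails.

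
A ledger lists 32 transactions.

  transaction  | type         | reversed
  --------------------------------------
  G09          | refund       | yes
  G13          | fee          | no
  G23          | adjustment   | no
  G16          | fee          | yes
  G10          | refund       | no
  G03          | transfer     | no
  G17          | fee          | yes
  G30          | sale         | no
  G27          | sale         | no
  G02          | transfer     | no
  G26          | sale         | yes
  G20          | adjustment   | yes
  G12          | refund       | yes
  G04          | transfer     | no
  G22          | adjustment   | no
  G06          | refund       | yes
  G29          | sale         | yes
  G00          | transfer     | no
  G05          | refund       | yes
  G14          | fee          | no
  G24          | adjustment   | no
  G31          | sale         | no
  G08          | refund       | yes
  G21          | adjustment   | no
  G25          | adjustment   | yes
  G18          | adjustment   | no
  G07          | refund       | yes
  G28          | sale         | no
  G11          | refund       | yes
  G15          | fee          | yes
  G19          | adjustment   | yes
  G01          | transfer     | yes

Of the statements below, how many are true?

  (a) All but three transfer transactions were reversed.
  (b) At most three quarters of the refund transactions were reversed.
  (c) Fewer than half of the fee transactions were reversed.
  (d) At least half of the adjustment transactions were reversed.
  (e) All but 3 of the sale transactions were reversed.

(a) transfer: |A| = 5, |A ∩ B| = 1; needs |A ∖ B| = 3 — false.
(b) refund: |A| = 8, |A ∩ B| = 7; needs |A ∩ B| / |A| ≤ 3/4 — false.
(c) fee: |A| = 5, |A ∩ B| = 3; needs |A ∩ B| < |A ∖ B| — false.
(d) adjustment: |A| = 8, |A ∩ B| = 3; needs |A ∩ B| ≥ |A ∖ B| — false.
(e) sale: |A| = 6, |A ∩ B| = 2; needs |A ∖ B| = 3 — false.

0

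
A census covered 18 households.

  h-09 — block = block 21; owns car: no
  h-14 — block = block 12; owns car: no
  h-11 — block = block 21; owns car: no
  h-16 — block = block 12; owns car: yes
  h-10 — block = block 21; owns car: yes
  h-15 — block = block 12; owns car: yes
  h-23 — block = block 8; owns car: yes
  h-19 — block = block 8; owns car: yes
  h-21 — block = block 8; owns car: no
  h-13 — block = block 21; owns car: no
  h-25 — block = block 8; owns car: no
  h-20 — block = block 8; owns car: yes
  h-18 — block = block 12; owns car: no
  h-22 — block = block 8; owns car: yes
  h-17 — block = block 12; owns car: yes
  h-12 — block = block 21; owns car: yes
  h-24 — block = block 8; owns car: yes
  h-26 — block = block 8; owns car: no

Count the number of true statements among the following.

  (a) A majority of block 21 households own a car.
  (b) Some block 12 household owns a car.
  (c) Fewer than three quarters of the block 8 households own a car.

(a) block 21: |A| = 5, |A ∩ B| = 2; needs |A ∩ B| > |A ∖ B| — false.
(b) block 12: |A| = 5, |A ∩ B| = 3; needs A ∩ B ≠ ∅ (|A ∩ B| ≥ 1) — true.
(c) block 8: |A| = 8, |A ∩ B| = 5; needs |A ∩ B| / |A| < 3/4 — true.

2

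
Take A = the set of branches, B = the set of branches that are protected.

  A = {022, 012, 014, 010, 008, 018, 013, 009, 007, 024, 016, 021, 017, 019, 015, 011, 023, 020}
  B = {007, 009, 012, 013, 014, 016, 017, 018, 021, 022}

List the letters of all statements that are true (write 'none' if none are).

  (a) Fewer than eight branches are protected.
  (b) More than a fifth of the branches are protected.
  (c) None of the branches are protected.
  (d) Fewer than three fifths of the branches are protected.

(b), (d)

|A| = 18, |A ∩ B| = 10, |A ∖ B| = 8.
(a) |A ∩ B| < 8: fails.
(b) |A ∩ B| / |A| > 1/5: holds.
(c) A ∩ B = ∅ (|A ∩ B| = 0): fails.
(d) |A ∩ B| / |A| < 3/5: holds.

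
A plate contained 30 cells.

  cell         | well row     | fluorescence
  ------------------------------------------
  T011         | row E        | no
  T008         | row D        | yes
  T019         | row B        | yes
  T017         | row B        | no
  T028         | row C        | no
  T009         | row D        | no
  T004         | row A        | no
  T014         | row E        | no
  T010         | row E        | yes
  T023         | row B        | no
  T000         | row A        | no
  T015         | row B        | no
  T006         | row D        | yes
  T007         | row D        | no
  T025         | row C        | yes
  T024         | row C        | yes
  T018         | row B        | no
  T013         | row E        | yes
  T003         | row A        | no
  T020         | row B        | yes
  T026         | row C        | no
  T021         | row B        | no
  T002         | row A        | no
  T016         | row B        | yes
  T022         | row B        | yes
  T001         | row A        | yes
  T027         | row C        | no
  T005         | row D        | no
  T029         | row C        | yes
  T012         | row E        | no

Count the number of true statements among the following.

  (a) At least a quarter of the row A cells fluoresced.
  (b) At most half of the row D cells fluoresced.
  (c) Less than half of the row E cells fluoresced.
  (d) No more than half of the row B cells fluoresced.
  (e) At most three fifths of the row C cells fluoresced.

(a) row A: |A| = 5, |A ∩ B| = 1; needs |A ∩ B| / |A| ≥ 1/4 — false.
(b) row D: |A| = 5, |A ∩ B| = 2; needs |A ∩ B| ≤ |A ∖ B| — true.
(c) row E: |A| = 5, |A ∩ B| = 2; needs |A ∩ B| < |A ∖ B| — true.
(d) row B: |A| = 9, |A ∩ B| = 4; needs |A ∩ B| ≤ |A ∖ B| — true.
(e) row C: |A| = 6, |A ∩ B| = 3; needs |A ∩ B| / |A| ≤ 3/5 — true.

4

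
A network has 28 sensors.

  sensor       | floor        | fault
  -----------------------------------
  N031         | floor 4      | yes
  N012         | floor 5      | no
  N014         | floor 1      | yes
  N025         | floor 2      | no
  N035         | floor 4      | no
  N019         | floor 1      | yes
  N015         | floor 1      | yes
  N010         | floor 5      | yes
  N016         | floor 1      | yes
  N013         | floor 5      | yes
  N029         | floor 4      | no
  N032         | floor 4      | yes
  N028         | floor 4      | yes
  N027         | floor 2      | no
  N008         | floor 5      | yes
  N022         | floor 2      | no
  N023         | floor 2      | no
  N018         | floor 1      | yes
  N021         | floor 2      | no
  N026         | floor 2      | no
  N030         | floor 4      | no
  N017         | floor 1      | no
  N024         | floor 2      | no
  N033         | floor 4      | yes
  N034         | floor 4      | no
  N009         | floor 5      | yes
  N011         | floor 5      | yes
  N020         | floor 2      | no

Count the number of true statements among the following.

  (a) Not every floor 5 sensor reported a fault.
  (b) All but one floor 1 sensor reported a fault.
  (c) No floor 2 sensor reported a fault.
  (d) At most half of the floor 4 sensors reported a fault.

4

(a) floor 5: |A| = 6, |A ∩ B| = 5; needs A ⊄ B (|A ∖ B| ≥ 1) — true.
(b) floor 1: |A| = 6, |A ∩ B| = 5; needs |A ∖ B| = 1 — true.
(c) floor 2: |A| = 8, |A ∩ B| = 0; needs A ∩ B = ∅ (|A ∩ B| = 0) — true.
(d) floor 4: |A| = 8, |A ∩ B| = 4; needs |A ∩ B| ≤ |A ∖ B| — true.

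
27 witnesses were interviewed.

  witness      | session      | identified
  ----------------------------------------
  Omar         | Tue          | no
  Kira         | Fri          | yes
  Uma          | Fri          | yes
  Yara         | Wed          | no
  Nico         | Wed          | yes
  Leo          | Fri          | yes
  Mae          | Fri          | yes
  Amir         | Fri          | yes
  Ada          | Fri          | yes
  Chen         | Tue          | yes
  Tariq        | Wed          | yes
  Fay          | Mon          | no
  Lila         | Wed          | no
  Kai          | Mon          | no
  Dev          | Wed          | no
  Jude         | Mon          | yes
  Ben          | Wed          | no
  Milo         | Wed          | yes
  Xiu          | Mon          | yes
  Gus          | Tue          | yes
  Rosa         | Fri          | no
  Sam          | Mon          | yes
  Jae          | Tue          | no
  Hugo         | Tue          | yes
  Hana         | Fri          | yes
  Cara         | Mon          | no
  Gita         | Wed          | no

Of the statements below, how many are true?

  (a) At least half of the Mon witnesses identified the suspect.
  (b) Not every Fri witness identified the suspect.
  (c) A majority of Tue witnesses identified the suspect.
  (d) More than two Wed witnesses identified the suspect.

4

(a) Mon: |A| = 6, |A ∩ B| = 3; needs |A ∩ B| ≥ |A ∖ B| — true.
(b) Fri: |A| = 8, |A ∩ B| = 7; needs A ⊄ B (|A ∖ B| ≥ 1) — true.
(c) Tue: |A| = 5, |A ∩ B| = 3; needs |A ∩ B| > |A ∖ B| — true.
(d) Wed: |A| = 8, |A ∩ B| = 3; needs |A ∩ B| > 2 — true.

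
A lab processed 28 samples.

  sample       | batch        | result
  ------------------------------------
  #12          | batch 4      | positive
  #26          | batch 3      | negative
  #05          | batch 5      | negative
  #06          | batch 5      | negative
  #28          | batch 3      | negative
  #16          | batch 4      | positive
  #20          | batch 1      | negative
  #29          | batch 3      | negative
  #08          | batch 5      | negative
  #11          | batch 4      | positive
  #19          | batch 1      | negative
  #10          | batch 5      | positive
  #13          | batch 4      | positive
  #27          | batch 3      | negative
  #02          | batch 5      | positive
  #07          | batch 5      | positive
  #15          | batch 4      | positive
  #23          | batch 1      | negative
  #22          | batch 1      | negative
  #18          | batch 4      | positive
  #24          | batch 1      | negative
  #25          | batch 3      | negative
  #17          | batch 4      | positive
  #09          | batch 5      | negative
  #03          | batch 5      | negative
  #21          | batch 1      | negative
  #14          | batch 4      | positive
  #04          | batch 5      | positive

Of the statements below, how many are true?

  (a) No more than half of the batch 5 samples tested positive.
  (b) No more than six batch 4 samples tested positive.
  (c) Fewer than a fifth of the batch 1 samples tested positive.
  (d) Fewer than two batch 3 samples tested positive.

3

(a) batch 5: |A| = 9, |A ∩ B| = 4; needs |A ∩ B| ≤ |A ∖ B| — true.
(b) batch 4: |A| = 8, |A ∩ B| = 8; needs |A ∩ B| ≤ 6 — false.
(c) batch 1: |A| = 6, |A ∩ B| = 0; needs |A ∩ B| / |A| < 1/5 — true.
(d) batch 3: |A| = 5, |A ∩ B| = 0; needs |A ∩ B| < 2 — true.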